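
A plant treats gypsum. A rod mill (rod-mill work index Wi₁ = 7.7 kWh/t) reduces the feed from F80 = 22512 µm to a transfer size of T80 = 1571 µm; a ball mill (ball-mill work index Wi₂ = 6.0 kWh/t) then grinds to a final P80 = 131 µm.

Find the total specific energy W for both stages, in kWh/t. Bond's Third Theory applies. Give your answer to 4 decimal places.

W = 5.1579 kWh/t

W = 10 Wi (P80^-0.5 − F80^-0.5)
Stage 1 (22512→1571 µm, Wi₁=7.7): W₁ = 10·7.7·(0.025230 − 0.006665) = 1.4295 kWh/t
Stage 2 (1571→131 µm, Wi₂=6.0): W₂ = 10·6.0·(0.087370 − 0.025230) = 3.7284 kWh/t
W = W₁ + W₂ = 1.4295 + 3.7284 = 5.1579 kWh/t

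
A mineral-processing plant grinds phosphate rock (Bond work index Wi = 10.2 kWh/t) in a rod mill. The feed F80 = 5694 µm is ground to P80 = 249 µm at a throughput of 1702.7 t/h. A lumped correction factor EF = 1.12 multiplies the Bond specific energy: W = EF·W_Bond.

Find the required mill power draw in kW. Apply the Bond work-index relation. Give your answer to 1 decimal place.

P = 9749.2 kW

W = 10·Wi·[P80^(−½) − F80^(−½)]
W = 10·10.2·(1/√249 − 1/√5694) = 10·10.2·(0.050120) = 5.1123 kWh/t
Corrected W = EF·W_Bond = 1.12·5.1123 = 5.7257 kWh/t
P = W·T = 5.7257·1702.7 = 9749.2 kW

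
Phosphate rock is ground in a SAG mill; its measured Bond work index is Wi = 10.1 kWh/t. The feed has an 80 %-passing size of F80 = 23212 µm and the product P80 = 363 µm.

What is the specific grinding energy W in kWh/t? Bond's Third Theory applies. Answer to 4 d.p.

W = 10 Wi (P80^-0.5 − F80^-0.5)
1/√363 = 0.052486;  1/√23212 = 0.006564
W = 10·10.1·(0.052486 − 0.006564) = 4.6382 kWh/t

W = 4.6382 kWh/t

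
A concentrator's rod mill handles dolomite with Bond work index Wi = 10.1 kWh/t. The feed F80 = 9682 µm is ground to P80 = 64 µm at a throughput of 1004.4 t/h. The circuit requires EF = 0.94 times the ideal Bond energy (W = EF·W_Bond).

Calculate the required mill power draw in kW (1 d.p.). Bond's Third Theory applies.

P = 10950.6 kW

W = 10·Wi·[P80^(−½) − F80^(−½)]
W = 10·10.1·(1/√64 − 1/√9682) = 10·10.1·(0.114837) = 11.5985 kWh/t
W_actual = 0.94 × 11.5985 = 10.9026 kWh/t
P_mill = W·ṁ = 10.9026·1004.4 = 10950.6 kW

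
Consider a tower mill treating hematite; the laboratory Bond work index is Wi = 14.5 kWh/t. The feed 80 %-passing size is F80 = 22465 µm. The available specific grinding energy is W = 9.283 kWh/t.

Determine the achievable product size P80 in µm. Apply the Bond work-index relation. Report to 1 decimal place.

W = 10 Wi (1/√P80 − 1/√F80)  [Bond]
P80^-0.5 = F80^-0.5 + W/(10 Wi)
  = 9.2830/(10·14.5) + 1/√22465 = 0.064021 + 0.006672 = 0.070693
P80 = (1/0.070693)² = 14.1458² = 200.10 µm

P80 = 200.1 µm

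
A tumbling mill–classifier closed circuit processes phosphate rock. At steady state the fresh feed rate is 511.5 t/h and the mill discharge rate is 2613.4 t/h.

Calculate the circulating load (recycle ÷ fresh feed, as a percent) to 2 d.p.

CL = 410.93 %

Steady state: M = F + R.
R = M − F = 2613.4 − 511.5 = 2101.9 t/h
CL = 100·R/F = 100·2101.9/511.5 = 410.93 %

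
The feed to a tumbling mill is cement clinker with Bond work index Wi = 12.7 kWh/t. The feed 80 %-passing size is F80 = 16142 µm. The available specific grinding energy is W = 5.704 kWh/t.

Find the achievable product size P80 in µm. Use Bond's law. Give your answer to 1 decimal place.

W = 10 Wi / √P80 − 10 Wi / √F80
1/√P80 = 1/√F80 + W/(10·Wi)
  = 5.7040/(10·12.7) + 1/√16142 = 0.044913 + 0.007871 = 0.052784
P80 = (1/0.052784)² = 18.9451² = 358.92 µm

P80 = 358.9 µm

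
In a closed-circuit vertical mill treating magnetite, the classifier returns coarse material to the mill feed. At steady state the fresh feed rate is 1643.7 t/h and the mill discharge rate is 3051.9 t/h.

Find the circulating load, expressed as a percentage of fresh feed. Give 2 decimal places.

CL = 85.67 %

Steady state: M = F + R.
R = M − F = 3051.9 − 1643.7 = 1408.2 t/h
CL = 100·R/F = 100·1408.2/1643.7 = 85.67 %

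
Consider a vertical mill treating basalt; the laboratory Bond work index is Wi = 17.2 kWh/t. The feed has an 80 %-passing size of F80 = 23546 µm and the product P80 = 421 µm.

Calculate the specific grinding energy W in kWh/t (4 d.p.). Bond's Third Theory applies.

W = 10·Wi·(P80^(-½) − F80^(-½))
1/√421 = 0.048737;  1/√23546 = 0.006517
W = 10·17.2·(0.048737 − 0.006517) = 7.2619 kWh/t

W = 7.2619 kWh/t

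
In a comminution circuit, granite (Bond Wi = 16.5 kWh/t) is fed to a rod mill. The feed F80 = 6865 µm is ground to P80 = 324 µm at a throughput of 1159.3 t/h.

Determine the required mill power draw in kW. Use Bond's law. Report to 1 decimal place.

P = 8318.3 kW

W = 10 Wi (1/√P80 − 1/√F80)  [Bond]
W = 10·16.5·(1/√324 − 1/√6865) = 10·16.5·(0.043486) = 7.1752 kWh/t
P = W·T = 7.1752·1159.3 = 8318.3 kW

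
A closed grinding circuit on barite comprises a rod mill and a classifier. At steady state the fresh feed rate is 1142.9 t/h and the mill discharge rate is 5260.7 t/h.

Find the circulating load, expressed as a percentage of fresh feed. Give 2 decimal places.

CL = 360.29 %

Discharge = new feed + return, hence
R = M − F = 5260.7 − 1142.9 = 4117.8 t/h
CL = 100·R/F = 100·4117.8/1142.9 = 360.29 %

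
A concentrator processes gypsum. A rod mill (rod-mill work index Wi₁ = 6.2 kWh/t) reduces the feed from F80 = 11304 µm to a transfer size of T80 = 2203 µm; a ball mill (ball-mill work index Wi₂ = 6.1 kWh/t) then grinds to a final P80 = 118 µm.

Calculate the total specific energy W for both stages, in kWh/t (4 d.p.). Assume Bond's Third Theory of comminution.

W = 5.0537 kWh/t

W = 10·Wi·[P80^(−½) − F80^(−½)]
Stage 1 (11304→2203 µm, Wi₁=6.2): W₁ = 10·6.2·(0.021306 − 0.009406) = 0.7378 kWh/t
Stage 2 (2203→118 µm, Wi₂=6.1): W₂ = 10·6.1·(0.092057 − 0.021306) = 4.3159 kWh/t
W = W₁ + W₂ = 0.7378 + 4.3159 = 5.0537 kWh/t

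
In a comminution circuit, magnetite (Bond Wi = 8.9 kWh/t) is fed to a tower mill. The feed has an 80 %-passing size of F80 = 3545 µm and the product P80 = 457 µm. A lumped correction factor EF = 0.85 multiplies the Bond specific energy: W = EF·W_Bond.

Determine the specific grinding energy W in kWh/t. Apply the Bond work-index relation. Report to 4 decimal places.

W_Bond = 10·Wi·(1/√P₈₀ − 1/√F₈₀)
1/√457 = 0.046778;  1/√3545 = 0.016795
W = 10·8.9·(0.046778 − 0.016795) = 2.6684 kWh/t
Corrected W = EF·W_Bond = 0.85·2.6684 = 2.2682 kWh/t

W = 2.2682 kWh/t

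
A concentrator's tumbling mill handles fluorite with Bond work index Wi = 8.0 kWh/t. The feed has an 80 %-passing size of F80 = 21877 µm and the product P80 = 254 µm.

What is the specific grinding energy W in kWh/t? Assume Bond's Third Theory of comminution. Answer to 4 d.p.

W = 4.4788 kWh/t

Bond:  W = 10 Wi (1/√P − 1/√F)
1/√254 = 0.062746;  1/√21877 = 0.006761
W = 10·8.0·(0.062746 − 0.006761) = 4.4788 kWh/t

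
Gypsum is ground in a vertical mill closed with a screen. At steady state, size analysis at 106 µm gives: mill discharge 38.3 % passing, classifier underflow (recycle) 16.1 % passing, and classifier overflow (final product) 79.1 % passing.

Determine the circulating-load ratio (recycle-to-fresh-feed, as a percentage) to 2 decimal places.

Balance %-passing 106 µm (r = R/F):
r = (o − d)/(d − u)
r = (79.1 − 38.3)/(38.3 − 16.1) = 40.8/22.2 = 1.8378
CL = 100·r = 183.78 %

CL = 183.78 %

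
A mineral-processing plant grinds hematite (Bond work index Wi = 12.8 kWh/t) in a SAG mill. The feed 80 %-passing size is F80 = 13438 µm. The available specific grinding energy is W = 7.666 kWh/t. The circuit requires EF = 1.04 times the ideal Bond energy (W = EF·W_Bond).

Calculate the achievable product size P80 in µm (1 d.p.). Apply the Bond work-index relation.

P80 = 228.1 µm

W = 10 Wi (1/√P80 − 1/√F80)  [Bond]
W_Bond = W / EF = 7.666 / 1.04 = 7.3712 kWh/t
1/√P80 = 1/√F80 + W_Bond/(10·Wi)
  = 7.3712/(10·12.8) + 1/√13438 = 0.057587 + 0.008626 = 0.066214
P80 = (1/0.066214)² = 15.1026² = 228.09 µm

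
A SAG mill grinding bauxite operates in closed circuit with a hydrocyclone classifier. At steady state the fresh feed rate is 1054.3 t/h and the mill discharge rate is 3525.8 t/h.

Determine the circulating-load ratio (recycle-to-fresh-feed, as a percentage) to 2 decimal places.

M = F + R at steady state, so:
R = M − F = 3525.8 − 1054.3 = 2471.5 t/h
CL = 100·R/F = 100·2471.5/1054.3 = 234.42 %

CL = 234.42 %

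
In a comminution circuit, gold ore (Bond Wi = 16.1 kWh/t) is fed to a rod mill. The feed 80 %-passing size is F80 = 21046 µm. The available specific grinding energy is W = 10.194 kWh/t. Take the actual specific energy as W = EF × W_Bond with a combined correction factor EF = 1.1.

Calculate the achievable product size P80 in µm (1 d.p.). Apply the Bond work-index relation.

P80 = 240.7 µm

Bond: W = 10·Wi·(1/√P80 − 1/√F80)
W_Bond = W / EF = 10.194 / 1.1 = 9.2673 kWh/t
⇒ 1/√P80 = W_Bond/(10 Wi) + 1/√F80
  = 9.2673/(10·16.1) + 1/√21046 = 0.057561 + 0.006893 = 0.064454
P80 = (1/0.064454)² = 15.5150² = 240.71 µm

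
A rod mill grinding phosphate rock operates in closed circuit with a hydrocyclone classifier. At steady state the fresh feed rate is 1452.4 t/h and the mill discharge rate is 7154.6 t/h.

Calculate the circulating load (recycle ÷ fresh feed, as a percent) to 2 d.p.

CL = 392.61 %

Discharge = new feed + return, hence
R = M − F = 7154.6 − 1452.4 = 5702.2 t/h
CL = 100·R/F = 100·5702.2/1452.4 = 392.61 %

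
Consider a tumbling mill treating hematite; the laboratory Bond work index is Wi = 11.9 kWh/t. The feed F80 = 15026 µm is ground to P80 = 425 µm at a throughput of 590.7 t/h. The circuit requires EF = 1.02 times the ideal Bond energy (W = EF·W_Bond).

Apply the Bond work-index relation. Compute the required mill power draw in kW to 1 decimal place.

P = 2893.0 kW

W = 10 Wi (P80^-0.5 − F80^-0.5)
W = 10·11.9·(1/√425 − 1/√15026) = 10·11.9·(0.040349) = 4.8016 kWh/t
Apply correction: 4.8016 × 1.02 = 4.8976 kWh/t
P_mill = W·ṁ = 4.8976·590.7 = 2893.0 kW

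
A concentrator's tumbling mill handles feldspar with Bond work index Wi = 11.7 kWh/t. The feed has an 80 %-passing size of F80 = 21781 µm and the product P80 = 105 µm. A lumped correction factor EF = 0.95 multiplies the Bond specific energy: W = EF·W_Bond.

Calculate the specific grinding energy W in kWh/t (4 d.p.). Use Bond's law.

W = 10 Wi (1/√P80 − 1/√F80)  [Bond]
1/√105 = 0.097590;  1/√21781 = 0.006776
W = 10·11.7·(0.097590 − 0.006776) = 10.6253 kWh/t
Apply correction: 10.6253 × 0.95 = 10.0940 kWh/t

W = 10.0940 kWh/t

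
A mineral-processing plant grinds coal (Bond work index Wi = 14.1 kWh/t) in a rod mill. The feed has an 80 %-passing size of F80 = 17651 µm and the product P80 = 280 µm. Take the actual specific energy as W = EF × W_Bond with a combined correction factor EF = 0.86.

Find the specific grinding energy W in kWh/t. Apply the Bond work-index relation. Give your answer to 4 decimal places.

W = 10 Wi (1/√P80 − 1/√F80)  [Bond]
1/√280 = 0.059761;  1/√17651 = 0.007527
W = 10·14.1·(0.059761 − 0.007527) = 7.3651 kWh/t
W_actual = 0.86 × 7.3651 = 6.3340 kWh/t

W = 6.3340 kWh/t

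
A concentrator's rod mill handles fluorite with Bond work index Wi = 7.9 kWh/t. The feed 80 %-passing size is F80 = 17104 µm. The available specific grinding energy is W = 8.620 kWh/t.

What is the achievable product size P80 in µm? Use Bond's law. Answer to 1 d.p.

P80 = 73.4 µm

Bond: W = 10·Wi·(1/√P80 − 1/√F80)
P80^(−½) = W/(10 Wi) + F80^(−½)
  = 8.6200/(10·7.9) + 1/√17104 = 0.109114 + 0.007646 = 0.116760
P80 = (1/0.116760)² = 8.5646² = 73.35 µm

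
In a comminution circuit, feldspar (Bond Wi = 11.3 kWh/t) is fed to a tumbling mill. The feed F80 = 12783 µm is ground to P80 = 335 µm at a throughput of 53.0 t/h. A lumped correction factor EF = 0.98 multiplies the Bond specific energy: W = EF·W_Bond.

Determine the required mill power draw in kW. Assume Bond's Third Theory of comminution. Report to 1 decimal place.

W = 10 Wi (P80^-0.5 − F80^-0.5)
W = 10·11.3·(1/√335 − 1/√12783) = 10·11.3·(0.045791) = 5.1744 kWh/t
Corrected W = EF·W_Bond = 0.98·5.1744 = 5.0709 kWh/t
Mill draw = 5.0709 × 53.0 = 268.8 kW

P = 268.8 kW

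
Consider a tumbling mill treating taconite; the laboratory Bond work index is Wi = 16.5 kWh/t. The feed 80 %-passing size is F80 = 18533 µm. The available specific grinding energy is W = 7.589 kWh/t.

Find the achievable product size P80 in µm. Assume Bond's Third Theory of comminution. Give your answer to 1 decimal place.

P80 = 351.5 µm

W = 10·Wi·(P80^(-½) − F80^(-½))
P80^(−½) = W/(10 Wi) + F80^(−½)
  = 7.5890/(10·16.5) + 1/√18533 = 0.045994 + 0.007346 = 0.053340
P80 = (1/0.053340)² = 18.7478² = 351.48 µm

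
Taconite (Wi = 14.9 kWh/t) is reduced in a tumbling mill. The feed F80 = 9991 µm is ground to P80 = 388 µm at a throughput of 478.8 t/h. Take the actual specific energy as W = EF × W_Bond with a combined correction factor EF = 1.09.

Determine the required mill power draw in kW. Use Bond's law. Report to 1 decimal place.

Bond: W = 10·Wi·(1/√P80 − 1/√F80)
W = 10·14.9·(1/√388 − 1/√9991) = 10·14.9·(0.040763) = 6.0737 kWh/t
With EF = 1.09: W = 6.0737·1.09 = 6.6203 kWh/t
Mill draw = 6.6203 × 478.8 = 3169.8 kW

P = 3169.8 kW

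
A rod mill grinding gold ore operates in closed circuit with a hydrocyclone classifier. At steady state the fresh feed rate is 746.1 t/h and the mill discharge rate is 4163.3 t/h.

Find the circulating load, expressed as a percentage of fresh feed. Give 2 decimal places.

Mill node: discharge = fresh + recycle.
R = M − F = 4163.3 − 746.1 = 3417.2 t/h
CL = 100·R/F = 100·3417.2/746.1 = 458.01 %

CL = 458.01 %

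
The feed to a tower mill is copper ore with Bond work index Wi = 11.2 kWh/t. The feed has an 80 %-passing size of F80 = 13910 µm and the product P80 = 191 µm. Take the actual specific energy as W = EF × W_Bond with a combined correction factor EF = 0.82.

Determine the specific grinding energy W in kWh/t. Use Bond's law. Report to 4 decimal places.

W = 10 Wi / √P80 − 10 Wi / √F80
1/√191 = 0.072357;  1/√13910 = 0.008479
W = 10·11.2·(0.072357 − 0.008479) = 7.1544 kWh/t
W_actual = 0.82 × 7.1544 = 5.8666 kWh/t

W = 5.8666 kWh/t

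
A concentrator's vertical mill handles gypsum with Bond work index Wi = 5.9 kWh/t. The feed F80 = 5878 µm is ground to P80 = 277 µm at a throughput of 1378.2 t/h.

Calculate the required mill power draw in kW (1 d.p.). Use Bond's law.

W = 10 Wi (P80^-0.5 − F80^-0.5)
W = 10·5.9·(1/√277 − 1/√5878) = 10·5.9·(0.047041) = 2.7754 kWh/t
P = W·T = 2.7754·1378.2 = 3825.1 kW

P = 3825.1 kW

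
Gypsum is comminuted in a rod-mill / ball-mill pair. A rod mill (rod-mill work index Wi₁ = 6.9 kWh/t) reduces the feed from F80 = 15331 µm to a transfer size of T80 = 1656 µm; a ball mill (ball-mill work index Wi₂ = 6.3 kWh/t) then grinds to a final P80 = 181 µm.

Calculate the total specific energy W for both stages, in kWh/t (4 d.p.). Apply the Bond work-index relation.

Bond: W = 10·Wi·(1/√P80 − 1/√F80)
Stage 1 (15331→1656 µm, Wi₁=6.9): W₁ = 10·6.9·(0.024574 − 0.008076) = 1.1383 kWh/t
Stage 2 (1656→181 µm, Wi₂=6.3): W₂ = 10·6.3·(0.074329 − 0.024574) = 3.1346 kWh/t
W = W₁ + W₂ = 1.1383 + 3.1346 = 4.2729 kWh/t

W = 4.2729 kWh/t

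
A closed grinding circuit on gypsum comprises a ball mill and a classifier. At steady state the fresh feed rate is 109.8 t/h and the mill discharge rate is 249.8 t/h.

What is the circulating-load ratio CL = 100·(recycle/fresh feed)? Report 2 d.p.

M = F + R at steady state, so:
R = M − F = 249.8 − 109.8 = 140.0 t/h
CL = 100·R/F = 100·140.0/109.8 = 127.50 %

CL = 127.50 %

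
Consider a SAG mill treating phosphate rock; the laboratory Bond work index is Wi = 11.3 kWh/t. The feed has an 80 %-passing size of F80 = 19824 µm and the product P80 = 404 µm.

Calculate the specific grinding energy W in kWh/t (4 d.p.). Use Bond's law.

W = 4.8194 kWh/t

W = 10 Wi (1/√P80 − 1/√F80)  [Bond]
1/√404 = 0.049752;  1/√19824 = 0.007102
W = 10·11.3·(0.049752 − 0.007102) = 4.8194 kWh/t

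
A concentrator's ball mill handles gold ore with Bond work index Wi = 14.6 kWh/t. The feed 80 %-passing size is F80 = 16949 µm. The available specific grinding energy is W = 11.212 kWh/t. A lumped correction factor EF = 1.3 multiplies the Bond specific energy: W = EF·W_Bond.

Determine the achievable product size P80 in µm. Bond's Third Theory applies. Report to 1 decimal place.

Bond: W = 10·Wi·(1/√P80 − 1/√F80)
W_Bond = W / EF = 11.212 / 1.3 = 8.6246 kWh/t
1/√P80 = 1/√F80 + W_Bond/(10·Wi)
  = 8.6246/(10·14.6) + 1/√16949 = 0.059073 + 0.007681 = 0.066754
P80 = (1/0.066754)² = 14.9804² = 224.41 µm

P80 = 224.4 µm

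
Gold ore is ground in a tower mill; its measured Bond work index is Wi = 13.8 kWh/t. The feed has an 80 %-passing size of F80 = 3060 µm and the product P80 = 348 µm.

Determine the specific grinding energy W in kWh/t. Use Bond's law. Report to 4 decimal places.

W = 10 Wi (P80^-0.5 − F80^-0.5)
1/√348 = 0.053606;  1/√3060 = 0.018078
W = 10·13.8·(0.053606 − 0.018078) = 4.9029 kWh/t

W = 4.9029 kWh/t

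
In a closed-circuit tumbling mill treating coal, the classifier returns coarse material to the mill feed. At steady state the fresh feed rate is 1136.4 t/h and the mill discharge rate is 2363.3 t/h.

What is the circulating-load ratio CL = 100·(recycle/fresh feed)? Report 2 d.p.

CL = 107.96 %

Discharge = new feed + return, hence
R = M − F = 2363.3 − 1136.4 = 1226.9 t/h
CL = 100·R/F = 100·1226.9/1136.4 = 107.96 %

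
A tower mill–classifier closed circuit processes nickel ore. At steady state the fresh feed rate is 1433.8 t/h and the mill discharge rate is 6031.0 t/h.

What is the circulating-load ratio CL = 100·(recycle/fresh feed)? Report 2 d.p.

Steady state: M = F + R.
R = M − F = 6031.0 − 1433.8 = 4597.2 t/h
CL = 100·R/F = 100·4597.2/1433.8 = 320.63 %

CL = 320.63 %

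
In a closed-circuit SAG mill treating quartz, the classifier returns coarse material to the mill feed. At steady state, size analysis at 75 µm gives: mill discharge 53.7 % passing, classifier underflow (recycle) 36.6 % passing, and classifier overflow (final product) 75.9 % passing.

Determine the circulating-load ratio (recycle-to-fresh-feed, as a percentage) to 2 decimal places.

CL = 129.82 %

Classifier node, passing 75 µm:
(1+r)d = ru + o → r = (o−d)/(d−u)
r = (75.9 − 53.7)/(53.7 − 36.6) = 22.2/17.1 = 1.2982
CL = 100·r = 129.82 %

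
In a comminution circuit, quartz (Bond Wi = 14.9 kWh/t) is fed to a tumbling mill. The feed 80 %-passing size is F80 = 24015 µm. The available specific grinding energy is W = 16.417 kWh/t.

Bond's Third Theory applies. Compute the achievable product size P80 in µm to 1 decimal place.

P80 = 73.5 µm

W_Bond = 10·Wi·(1/√P₈₀ − 1/√F₈₀)
⇒ 1/√P80 = W/(10·Wi) + 1/√F80
  = 16.4170/(10·14.9) + 1/√24015 = 0.110181 + 0.006453 = 0.116634
P80 = (1/0.116634)² = 8.5738² = 73.51 µm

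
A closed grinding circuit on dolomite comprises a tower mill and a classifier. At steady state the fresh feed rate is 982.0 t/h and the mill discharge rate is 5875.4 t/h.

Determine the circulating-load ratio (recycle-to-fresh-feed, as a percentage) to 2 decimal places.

CL = 498.31 %

Discharge = new feed + return, hence
R = M − F = 5875.4 − 982.0 = 4893.4 t/h
CL = 100·R/F = 100·4893.4/982.0 = 498.31 %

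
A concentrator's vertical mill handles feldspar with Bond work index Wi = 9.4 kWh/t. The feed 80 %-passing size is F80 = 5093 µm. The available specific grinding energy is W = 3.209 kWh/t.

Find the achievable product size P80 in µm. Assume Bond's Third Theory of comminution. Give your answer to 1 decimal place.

P80 = 431.3 µm

Bond: W = 10·Wi·(1/√P80 − 1/√F80)
P80^(−½) = W/(10 Wi) + F80^(−½)
  = 3.2090/(10·9.4) + 1/√5093 = 0.034138 + 0.014012 = 0.048151
P80 = (1/0.048151)² = 20.7681² = 431.31 µm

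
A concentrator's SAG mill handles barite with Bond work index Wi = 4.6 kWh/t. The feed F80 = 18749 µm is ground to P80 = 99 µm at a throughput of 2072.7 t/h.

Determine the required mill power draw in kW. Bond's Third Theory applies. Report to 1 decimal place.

P = 8886.1 kW

W = 10 Wi / √P80 − 10 Wi / √F80
W = 10·4.6·(1/√99 − 1/√18749) = 10·4.6·(0.093201) = 4.2872 kWh/t
Mill draw = 4.2872 × 2072.7 = 8886.1 kW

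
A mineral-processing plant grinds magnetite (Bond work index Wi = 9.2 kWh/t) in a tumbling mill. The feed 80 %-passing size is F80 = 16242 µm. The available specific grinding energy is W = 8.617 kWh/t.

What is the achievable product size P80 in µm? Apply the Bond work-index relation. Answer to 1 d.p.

W = 10 Wi (1/√P80 − 1/√F80)  [Bond]
P80^-0.5 = F80^-0.5 + W/(10 Wi)
  = 8.6170/(10·9.2) + 1/√16242 = 0.093663 + 0.007847 = 0.101510
P80 = (1/0.101510)² = 9.8513² = 97.05 µm

P80 = 97.0 µm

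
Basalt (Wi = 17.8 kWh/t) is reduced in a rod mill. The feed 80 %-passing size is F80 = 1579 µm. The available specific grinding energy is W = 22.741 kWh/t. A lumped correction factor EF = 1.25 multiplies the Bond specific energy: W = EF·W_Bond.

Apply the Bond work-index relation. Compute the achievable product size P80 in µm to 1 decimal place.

P80 = 61.6 µm

W = 10·Wi·[P80^(−½) − F80^(−½)]
W_Bond = W / EF = 22.741 / 1.25 = 18.1928 kWh/t
P80^-0.5 = F80^-0.5 + W_Bond/(10 Wi)
  = 18.1928/(10·17.8) + 1/√1579 = 0.102207 + 0.025166 = 0.127372
P80 = (1/0.127372)² = 7.8510² = 61.64 µm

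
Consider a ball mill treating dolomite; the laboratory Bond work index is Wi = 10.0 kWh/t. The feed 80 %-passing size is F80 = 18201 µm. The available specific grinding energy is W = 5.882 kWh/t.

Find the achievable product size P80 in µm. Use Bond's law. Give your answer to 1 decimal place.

Bond: W = 10·Wi·(1/√P80 − 1/√F80)
P80^-0.5 = F80^-0.5 + W/(10 Wi)
  = 5.8820/(10·10.0) + 1/√18201 = 0.058820 + 0.007412 = 0.066232
P80 = (1/0.066232)² = 15.0984² = 227.96 µm

P80 = 228.0 µm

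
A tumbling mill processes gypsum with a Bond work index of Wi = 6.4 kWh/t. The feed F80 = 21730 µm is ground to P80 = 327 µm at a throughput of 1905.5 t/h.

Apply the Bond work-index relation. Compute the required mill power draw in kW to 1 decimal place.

P = 5916.7 kW

W_Bond = 10·Wi·(1/√P₈₀ − 1/√F₈₀)
W = 10·6.4·(1/√327 − 1/√21730) = 10·6.4·(0.048516) = 3.1050 kWh/t
P_mill = W·ṁ = 3.1050·1905.5 = 5916.7 kW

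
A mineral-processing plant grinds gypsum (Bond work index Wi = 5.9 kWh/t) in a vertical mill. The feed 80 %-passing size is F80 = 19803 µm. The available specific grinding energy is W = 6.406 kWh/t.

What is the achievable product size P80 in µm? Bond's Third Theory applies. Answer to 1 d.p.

W = 10 Wi (1/√P80 − 1/√F80)  [Bond]
P80^-0.5 = F80^-0.5 + W/(10 Wi)
  = 6.4060/(10·5.9) + 1/√19803 = 0.108576 + 0.007106 = 0.115682
P80 = (1/0.115682)² = 8.6444² = 74.72 µm

P80 = 74.7 µm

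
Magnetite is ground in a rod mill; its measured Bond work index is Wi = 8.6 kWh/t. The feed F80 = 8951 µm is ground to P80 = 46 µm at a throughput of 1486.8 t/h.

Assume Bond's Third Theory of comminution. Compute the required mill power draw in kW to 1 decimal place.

P = 17501.1 kW

W = 10 Wi (P80^-0.5 − F80^-0.5)
W = 10·8.6·(1/√46 − 1/√8951) = 10·8.6·(0.136872) = 11.7710 kWh/t
P_mill = W·ṁ = 11.7710·1486.8 = 17501.1 kW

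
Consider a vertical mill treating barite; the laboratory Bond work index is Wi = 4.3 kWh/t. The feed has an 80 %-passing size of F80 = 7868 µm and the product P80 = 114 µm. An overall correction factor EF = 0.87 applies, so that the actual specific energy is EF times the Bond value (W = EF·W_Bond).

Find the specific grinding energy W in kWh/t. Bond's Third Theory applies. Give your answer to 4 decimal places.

W = 3.0820 kWh/t

Bond: W = 10·Wi·(1/√P80 − 1/√F80)
1/√114 = 0.093659;  1/√7868 = 0.011274
W = 10·4.3·(0.093659 − 0.011274) = 3.5425 kWh/t
W_actual = 0.87 × 3.5425 = 3.0820 kWh/t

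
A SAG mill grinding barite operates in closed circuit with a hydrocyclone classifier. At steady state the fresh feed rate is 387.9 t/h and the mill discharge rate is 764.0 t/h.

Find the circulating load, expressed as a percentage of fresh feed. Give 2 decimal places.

CL = 96.96 %

Discharge = new feed + return, hence
R = M − F = 764.0 − 387.9 = 376.1 t/h
CL = 100·R/F = 100·376.1/387.9 = 96.96 %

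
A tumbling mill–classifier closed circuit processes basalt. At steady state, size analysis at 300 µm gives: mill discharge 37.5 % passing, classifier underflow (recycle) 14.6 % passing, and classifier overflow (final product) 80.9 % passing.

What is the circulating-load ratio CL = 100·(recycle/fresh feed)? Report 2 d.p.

Let r = R/F. Size balance at 300 µm:
d + r·d = r·u + o → r(d−u) = o−d
r = (80.9 − 37.5)/(37.5 − 14.6) = 43.4/22.9 = 1.8952
CL = 100·r = 189.52 %

CL = 189.52 %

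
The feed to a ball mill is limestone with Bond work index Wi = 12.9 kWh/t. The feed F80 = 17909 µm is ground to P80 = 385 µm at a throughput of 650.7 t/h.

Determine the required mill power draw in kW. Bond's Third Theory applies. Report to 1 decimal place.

Bond:  W = 10 Wi (1/√P − 1/√F)
W = 10·12.9·(1/√385 − 1/√17909) = 10·12.9·(0.043492) = 5.6105 kWh/t
P = W·T = 5.6105·650.7 = 3650.8 kW

P = 3650.8 kW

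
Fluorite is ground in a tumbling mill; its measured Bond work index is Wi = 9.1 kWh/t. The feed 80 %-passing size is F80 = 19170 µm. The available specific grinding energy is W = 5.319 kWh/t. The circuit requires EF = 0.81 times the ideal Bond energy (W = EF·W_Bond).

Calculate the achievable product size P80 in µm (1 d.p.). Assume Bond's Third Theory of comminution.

W = 10 Wi (P80^-0.5 − F80^-0.5)
W_Bond = W / EF = 5.319 / 0.81 = 6.5667 kWh/t
1/√P80 = 1/√F80 + W_Bond/(10·Wi)
  = 6.5667/(10·9.1) + 1/√19170 = 0.072161 + 0.007223 = 0.079384
P80 = (1/0.079384)² = 12.5970² = 158.69 µm

P80 = 158.7 µm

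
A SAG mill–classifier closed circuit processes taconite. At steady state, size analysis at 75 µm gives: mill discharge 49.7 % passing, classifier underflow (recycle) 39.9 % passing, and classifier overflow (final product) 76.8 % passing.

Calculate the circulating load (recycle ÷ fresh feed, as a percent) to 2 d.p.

CL = 276.53 %

Let r = R/F. Size balance at 75 µm:
(1+r)d = ru + o → r = (o−d)/(d−u)
r = (76.8 − 49.7)/(49.7 − 39.9) = 27.1/9.8 = 2.7653
CL = 100·r = 276.53 %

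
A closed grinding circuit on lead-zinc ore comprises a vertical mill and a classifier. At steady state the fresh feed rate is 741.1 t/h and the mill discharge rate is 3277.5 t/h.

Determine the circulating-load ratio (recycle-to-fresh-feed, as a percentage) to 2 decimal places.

M = F + R at steady state, so:
R = M − F = 3277.5 − 741.1 = 2536.4 t/h
CL = 100·R/F = 100·2536.4/741.1 = 342.25 %

CL = 342.25 %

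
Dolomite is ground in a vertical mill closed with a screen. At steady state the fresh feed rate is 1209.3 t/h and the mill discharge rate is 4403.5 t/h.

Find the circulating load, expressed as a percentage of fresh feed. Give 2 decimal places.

CL = 264.14 %

M = F + R at steady state, so:
R = M − F = 4403.5 − 1209.3 = 3194.2 t/h
CL = 100·R/F = 100·3194.2/1209.3 = 264.14 %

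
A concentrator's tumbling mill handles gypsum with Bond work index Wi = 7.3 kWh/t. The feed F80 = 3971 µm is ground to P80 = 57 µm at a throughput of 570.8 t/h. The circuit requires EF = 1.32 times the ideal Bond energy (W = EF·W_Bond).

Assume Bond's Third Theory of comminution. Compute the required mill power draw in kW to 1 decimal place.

P = 6412.4 kW

W = 10·Wi·[P80^(−½) − F80^(−½)]
W = 10·7.3·(1/√57 − 1/√3971) = 10·7.3·(0.116584) = 8.5106 kWh/t
W_actual = 1.32 × 8.5106 = 11.2341 kWh/t
Power = W × throughput = 11.2341 kWh/t × 570.8 t/h = 6412.4 kW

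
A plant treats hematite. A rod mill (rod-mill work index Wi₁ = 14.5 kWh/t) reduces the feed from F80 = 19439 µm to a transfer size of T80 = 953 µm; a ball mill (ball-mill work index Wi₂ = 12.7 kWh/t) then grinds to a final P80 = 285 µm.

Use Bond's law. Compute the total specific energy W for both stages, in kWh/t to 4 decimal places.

W = 7.0659 kWh/t

Bond:  W = 10 Wi (1/√P − 1/√F)
Stage 1 (19439→953 µm, Wi₁=14.5): W₁ = 10·14.5·(0.032393 − 0.007172) = 3.6570 kWh/t
Stage 2 (953→285 µm, Wi₂=12.7): W₂ = 10·12.7·(0.059235 − 0.032393) = 3.4089 kWh/t
W = W₁ + W₂ = 3.6570 + 3.4089 = 7.0659 kWh/t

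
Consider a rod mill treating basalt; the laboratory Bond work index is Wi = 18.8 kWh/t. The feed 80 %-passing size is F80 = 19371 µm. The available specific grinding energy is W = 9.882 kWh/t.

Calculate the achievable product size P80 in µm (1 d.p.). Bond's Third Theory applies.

P80 = 280.1 µm

W = 10 Wi (P80^-0.5 − F80^-0.5)
⇒ 1/√P80 = W/(10 Wi) + 1/√F80
  = 9.8820/(10·18.8) + 1/√19371 = 0.052564 + 0.007185 = 0.059749
P80 = (1/0.059749)² = 16.7367² = 280.12 µm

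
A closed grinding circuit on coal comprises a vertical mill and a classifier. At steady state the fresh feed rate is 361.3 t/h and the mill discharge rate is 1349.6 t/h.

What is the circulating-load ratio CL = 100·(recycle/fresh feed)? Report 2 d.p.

M = F + R at steady state, so:
R = M − F = 1349.6 − 361.3 = 988.3 t/h
CL = 100·R/F = 100·988.3/361.3 = 273.54 %

CL = 273.54 %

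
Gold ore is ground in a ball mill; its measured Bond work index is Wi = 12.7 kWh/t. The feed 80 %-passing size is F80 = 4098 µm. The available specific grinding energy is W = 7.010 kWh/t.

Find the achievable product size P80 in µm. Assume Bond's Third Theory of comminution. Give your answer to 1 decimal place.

P80 = 199.4 µm

Bond: W = 10·Wi·(1/√P80 − 1/√F80)
⇒ 1/√P80 = W/(10 Wi) + 1/√F80
  = 7.0100/(10·12.7) + 1/√4098 = 0.055197 + 0.015621 = 0.070818
P80 = (1/0.070818)² = 14.1207² = 199.39 µm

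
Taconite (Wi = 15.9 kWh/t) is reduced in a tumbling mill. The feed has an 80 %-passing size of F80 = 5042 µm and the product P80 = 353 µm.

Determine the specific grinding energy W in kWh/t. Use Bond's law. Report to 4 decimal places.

W = 6.2235 kWh/t

W = 10 Wi (1/√P80 − 1/√F80)  [Bond]
1/√353 = 0.053225;  1/√5042 = 0.014083
W = 10·15.9·(0.053225 − 0.014083) = 6.2235 kWh/t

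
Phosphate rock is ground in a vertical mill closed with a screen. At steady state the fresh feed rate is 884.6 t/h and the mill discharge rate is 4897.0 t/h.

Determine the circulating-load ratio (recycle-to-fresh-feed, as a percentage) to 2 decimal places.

M = F + R at steady state, so:
R = M − F = 4897.0 − 884.6 = 4012.4 t/h
CL = 100·R/F = 100·4012.4/884.6 = 453.58 %

CL = 453.58 %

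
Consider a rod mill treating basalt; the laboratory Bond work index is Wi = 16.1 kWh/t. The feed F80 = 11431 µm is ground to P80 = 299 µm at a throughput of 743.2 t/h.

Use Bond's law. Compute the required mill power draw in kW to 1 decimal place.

Bond: W = 10·Wi·(1/√P80 − 1/√F80)
W = 10·16.1·(1/√299 − 1/√11431) = 10·16.1·(0.048478) = 7.8050 kWh/t
P_mill = W·ṁ = 7.8050·743.2 = 5800.7 kW

P = 5800.7 kW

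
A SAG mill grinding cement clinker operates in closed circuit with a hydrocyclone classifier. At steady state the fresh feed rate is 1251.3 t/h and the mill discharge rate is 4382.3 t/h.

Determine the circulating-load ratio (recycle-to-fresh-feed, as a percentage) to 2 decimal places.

Mill node: discharge = fresh + recycle.
R = M − F = 4382.3 − 1251.3 = 3131.0 t/h
CL = 100·R/F = 100·3131.0/1251.3 = 250.22 %

CL = 250.22 %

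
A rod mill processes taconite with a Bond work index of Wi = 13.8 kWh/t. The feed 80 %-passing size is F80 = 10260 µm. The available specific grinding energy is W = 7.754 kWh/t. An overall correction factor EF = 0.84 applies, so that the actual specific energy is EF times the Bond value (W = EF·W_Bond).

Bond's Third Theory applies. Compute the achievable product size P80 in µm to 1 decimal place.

W = 10·Wi·(P80^(-½) − F80^(-½))
W_Bond = W / EF = 7.754 / 0.84 = 9.2310 kWh/t
P80^(−½) = W_Bond/(10 Wi) + F80^(−½)
  = 9.2310/(10·13.8) + 1/√10260 = 0.066891 + 0.009872 = 0.076763
P80 = (1/0.076763)² = 13.0270² = 169.70 µm

P80 = 169.7 µm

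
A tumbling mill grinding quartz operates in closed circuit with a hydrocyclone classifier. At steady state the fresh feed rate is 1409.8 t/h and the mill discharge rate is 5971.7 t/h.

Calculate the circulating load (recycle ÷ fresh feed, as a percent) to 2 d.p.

CL = 323.58 %

Steady state: M = F + R.
R = M − F = 5971.7 − 1409.8 = 4561.9 t/h
CL = 100·R/F = 100·4561.9/1409.8 = 323.58 %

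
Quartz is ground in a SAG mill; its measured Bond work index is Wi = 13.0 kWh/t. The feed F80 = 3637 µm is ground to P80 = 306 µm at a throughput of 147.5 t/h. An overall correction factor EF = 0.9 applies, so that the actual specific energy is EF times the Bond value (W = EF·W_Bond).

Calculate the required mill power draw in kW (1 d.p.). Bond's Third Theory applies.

W = 10 Wi (P80^-0.5 − F80^-0.5)
W = 10·13.0·(1/√306 − 1/√3637) = 10·13.0·(0.040585) = 5.2760 kWh/t
Apply correction: 5.2760 × 0.9 = 4.7484 kWh/t
Mill draw = 4.7484 × 147.5 = 700.4 kW

P = 700.4 kW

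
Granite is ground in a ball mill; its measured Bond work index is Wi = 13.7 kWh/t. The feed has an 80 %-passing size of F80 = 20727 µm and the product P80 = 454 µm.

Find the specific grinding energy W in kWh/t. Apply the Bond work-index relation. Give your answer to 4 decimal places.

W = 5.4781 kWh/t

Bond: W = 10·Wi·(1/√P80 − 1/√F80)
1/√454 = 0.046932;  1/√20727 = 0.006946
W = 10·13.7·(0.046932 − 0.006946) = 5.4781 kWh/t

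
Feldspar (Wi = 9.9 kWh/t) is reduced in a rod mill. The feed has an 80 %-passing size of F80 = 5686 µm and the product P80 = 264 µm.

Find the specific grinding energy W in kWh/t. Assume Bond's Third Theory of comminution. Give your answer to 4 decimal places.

W = 4.7801 kWh/t

W = 10 Wi (P80^-0.5 − F80^-0.5)
1/√264 = 0.061546;  1/√5686 = 0.013262
W = 10·9.9·(0.061546 − 0.013262) = 4.7801 kWh/t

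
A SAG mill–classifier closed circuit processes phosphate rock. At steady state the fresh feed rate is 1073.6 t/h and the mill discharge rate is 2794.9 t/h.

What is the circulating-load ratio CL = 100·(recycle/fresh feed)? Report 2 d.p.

Mill node: discharge = fresh + recycle.
R = M − F = 2794.9 − 1073.6 = 1721.3 t/h
CL = 100·R/F = 100·1721.3/1073.6 = 160.33 %

CL = 160.33 %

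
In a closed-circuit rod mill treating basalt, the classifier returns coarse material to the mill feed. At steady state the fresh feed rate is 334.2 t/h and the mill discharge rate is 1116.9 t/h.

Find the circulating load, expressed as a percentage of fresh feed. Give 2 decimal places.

Discharge = new feed + return, hence
R = M − F = 1116.9 − 334.2 = 782.7 t/h
CL = 100·R/F = 100·782.7/334.2 = 234.20 %

CL = 234.20 %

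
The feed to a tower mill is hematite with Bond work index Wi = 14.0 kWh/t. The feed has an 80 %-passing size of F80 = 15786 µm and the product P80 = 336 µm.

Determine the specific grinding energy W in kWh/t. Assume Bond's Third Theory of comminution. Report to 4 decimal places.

W = 6.5234 kWh/t

W = 10·Wi·[P80^(−½) − F80^(−½)]
1/√336 = 0.054554;  1/√15786 = 0.007959
W = 10·14.0·(0.054554 − 0.007959) = 6.5234 kWh/t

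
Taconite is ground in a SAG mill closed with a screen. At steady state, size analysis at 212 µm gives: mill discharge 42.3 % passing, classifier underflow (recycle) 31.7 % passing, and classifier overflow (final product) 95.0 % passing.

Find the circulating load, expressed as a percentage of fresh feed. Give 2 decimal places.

CL = 497.17 %

Mass balance on the −212 µm fraction:
r = (o − d)/(d − u)
r = (95.0 − 42.3)/(42.3 − 31.7) = 52.7/10.6 = 4.9717
CL = 100·r = 497.17 %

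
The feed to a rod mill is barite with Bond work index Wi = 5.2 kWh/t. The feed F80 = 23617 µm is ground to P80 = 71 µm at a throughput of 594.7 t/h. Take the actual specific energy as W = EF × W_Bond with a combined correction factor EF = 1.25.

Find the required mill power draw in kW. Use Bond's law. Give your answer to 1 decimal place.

W = 10 Wi (1/√P80 − 1/√F80)  [Bond]
W = 10·5.2·(1/√71 − 1/√23617) = 10·5.2·(0.112171) = 5.8329 kWh/t
Corrected W = EF·W_Bond = 1.25·5.8329 = 7.2911 kWh/t
Power = W × throughput = 7.2911 kWh/t × 594.7 t/h = 4336.0 kW

P = 4336.0 kW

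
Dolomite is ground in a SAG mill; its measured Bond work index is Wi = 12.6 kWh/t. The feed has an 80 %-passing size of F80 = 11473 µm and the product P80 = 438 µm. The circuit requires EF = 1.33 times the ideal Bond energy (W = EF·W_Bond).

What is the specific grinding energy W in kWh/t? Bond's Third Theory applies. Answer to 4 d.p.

W = 10·Wi·(P80^(-½) − F80^(-½))
1/√438 = 0.047782;  1/√11473 = 0.009336
W = 10·12.6·(0.047782 − 0.009336) = 4.8442 kWh/t
Apply correction: 4.8442 × 1.33 = 6.4428 kWh/t

W = 6.4428 kWh/t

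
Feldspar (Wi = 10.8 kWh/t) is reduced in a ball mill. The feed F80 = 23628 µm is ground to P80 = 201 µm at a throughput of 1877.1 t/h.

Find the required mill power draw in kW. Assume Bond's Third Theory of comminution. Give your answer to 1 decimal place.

W = 10·Wi·[P80^(−½) − F80^(−½)]
W = 10·10.8·(1/√201 − 1/√23628) = 10·10.8·(0.064029) = 6.9151 kWh/t
Mill draw = 6.9151 × 1877.1 = 12980.4 kW

P = 12980.4 kW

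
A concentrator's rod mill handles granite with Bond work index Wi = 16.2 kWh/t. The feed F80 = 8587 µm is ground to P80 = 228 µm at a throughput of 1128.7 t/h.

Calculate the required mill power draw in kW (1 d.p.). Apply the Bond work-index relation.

P = 10136.3 kW

Bond:  W = 10 Wi (1/√P − 1/√F)
W = 10·16.2·(1/√228 − 1/√8587) = 10·16.2·(0.055435) = 8.9805 kWh/t
P = W·T = 8.9805·1128.7 = 10136.3 kW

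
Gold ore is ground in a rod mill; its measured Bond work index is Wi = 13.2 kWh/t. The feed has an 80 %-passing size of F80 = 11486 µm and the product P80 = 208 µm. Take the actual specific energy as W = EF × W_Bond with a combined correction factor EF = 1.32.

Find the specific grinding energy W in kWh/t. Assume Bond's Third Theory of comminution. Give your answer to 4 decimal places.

W = 10.4556 kWh/t

W = 10 Wi (P80^-0.5 − F80^-0.5)
1/√208 = 0.069338;  1/√11486 = 0.009331
W = 10·13.2·(0.069338 − 0.009331) = 7.9209 kWh/t
W_actual = 1.32 × 7.9209 = 10.4556 kWh/t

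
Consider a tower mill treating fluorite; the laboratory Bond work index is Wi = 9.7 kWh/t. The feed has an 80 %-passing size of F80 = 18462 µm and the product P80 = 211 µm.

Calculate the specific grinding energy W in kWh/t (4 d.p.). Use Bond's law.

W = 5.9639 kWh/t

W = 10·Wi·(P80^(-½) − F80^(-½))
1/√211 = 0.068843;  1/√18462 = 0.007360
W = 10·9.7·(0.068843 − 0.007360) = 5.9639 kWh/t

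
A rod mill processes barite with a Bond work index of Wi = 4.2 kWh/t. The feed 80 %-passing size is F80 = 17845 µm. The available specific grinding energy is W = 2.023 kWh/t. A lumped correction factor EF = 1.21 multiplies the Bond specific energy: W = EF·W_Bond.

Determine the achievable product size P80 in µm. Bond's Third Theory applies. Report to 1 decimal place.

W = 10 Wi / √P80 − 10 Wi / √F80
W_Bond = W / EF = 2.023 / 1.21 = 1.6719 kWh/t
1/√P80 = 1/√F80 + W_Bond/(10·Wi)
  = 1.6719/(10·4.2) + 1/√17845 = 0.039807 + 0.007486 = 0.047293
P80 = (1/0.047293)² = 21.1448² = 447.10 µm

P80 = 447.1 µm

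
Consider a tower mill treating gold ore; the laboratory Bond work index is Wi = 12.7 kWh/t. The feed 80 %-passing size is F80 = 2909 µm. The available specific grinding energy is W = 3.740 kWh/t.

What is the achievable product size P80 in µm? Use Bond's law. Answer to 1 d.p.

Bond: W = 10·Wi·(1/√P80 − 1/√F80)
⇒ 1/√P80 = W/(10 Wi) + 1/√F80
  = 3.7400/(10·12.7) + 1/√2909 = 0.029449 + 0.018541 = 0.047990
P80 = (1/0.047990)² = 20.8378² = 434.22 µm

P80 = 434.2 µm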